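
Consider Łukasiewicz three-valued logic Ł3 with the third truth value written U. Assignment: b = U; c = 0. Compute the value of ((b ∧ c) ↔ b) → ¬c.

1

b ∧ c = U ∧ 0 = 0
(b ∧ c) ↔ b = 0 ↔ U = U
¬c = ¬0 = 1
((b ∧ c) ↔ b) → ¬c = U → 1 = 1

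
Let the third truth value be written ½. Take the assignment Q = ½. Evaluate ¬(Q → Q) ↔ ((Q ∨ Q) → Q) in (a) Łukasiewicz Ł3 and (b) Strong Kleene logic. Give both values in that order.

0; ½

In Łukasiewicz Ł3: Q → Q = ½ → ½ = 1  [min(1, 1−½+½)]
¬(Q → Q) = ¬1 = 0
Q ∨ Q = ½ ∨ ½ = ½
(Q ∨ Q) → Q = ½ → ½ = 1
¬(Q → Q) ↔ ((Q ∨ Q) → Q) = 0 ↔ 1 = 0
In Strong Kleene logic: Q → Q = ½ → ½ = ½  [¬½ ∨ ½]
¬(Q → Q) = ¬½ = ½
Q ∨ Q = ½ ∨ ½ = ½
(Q ∨ Q) → Q = ½ → ½ = ½
¬(Q → Q) ↔ ((Q ∨ Q) → Q) = ½ ↔ ½ = ½
They differ because Łukasiewicz Ł3 and Strong Kleene logic treat ½ differently under implication.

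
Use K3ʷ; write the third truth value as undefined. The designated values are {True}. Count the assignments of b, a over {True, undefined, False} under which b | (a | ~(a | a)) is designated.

Designated under: (b=True, a=True); (b=True, a=False); (b=False, a=True); (b=False, a=False).

4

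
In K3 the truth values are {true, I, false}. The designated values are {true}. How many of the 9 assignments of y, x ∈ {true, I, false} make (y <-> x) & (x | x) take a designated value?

1

Designated under: (y=true, x=true).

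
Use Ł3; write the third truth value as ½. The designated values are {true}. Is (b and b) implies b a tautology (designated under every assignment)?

Every assignment of b over {true, ½, false} gives a value in {true}.
In particular, with b=½: (b and b) implies b = true.

Yes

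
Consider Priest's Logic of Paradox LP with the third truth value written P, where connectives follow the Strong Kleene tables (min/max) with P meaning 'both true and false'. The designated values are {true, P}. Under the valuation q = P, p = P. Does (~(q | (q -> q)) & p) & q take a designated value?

Yes

q -> q = P -> P = P
q | (q -> q) = P | P = P
~(q | (q -> q)) = ~P = P
~(q | (q -> q)) & p = P & P = P
(~(q | (q -> q)) & p) & q = P & P = P
P ∈ {true, P}.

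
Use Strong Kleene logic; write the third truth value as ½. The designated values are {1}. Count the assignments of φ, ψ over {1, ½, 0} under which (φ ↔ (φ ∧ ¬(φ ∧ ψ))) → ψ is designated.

Designated under: (φ=1, ψ=1); (φ=½, ψ=1); (φ=0, ψ=1).

3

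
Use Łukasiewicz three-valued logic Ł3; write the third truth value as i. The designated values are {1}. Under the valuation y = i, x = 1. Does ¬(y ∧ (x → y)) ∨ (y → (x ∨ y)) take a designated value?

Yes

x → y = 1 → i = i
y ∧ (x → y) = i ∧ i = i
¬(y ∧ (x → y)) = ¬i = i
x ∨ y = 1 ∨ i = 1
y → (x ∨ y) = i → 1 = 1
¬(y ∧ (x → y)) ∨ (y → (x ∨ y)) = i ∨ 1 = 1
1 ∈ {1}.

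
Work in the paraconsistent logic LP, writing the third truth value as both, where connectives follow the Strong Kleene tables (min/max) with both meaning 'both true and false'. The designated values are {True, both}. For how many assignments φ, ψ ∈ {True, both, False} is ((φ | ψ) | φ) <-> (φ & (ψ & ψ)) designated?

Of the 9 assignments, 7 give a value in {True, both}.

7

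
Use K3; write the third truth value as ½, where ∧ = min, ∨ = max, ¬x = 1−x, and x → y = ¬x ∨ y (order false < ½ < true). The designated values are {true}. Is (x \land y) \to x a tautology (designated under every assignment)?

Countermodel: x=½, y=true gives ½, which is not designated.

No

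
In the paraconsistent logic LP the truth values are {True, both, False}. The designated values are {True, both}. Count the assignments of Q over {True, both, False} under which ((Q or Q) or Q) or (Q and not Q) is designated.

Q=True: True ✓
Q=both: both ✓
Q=False: False ·

2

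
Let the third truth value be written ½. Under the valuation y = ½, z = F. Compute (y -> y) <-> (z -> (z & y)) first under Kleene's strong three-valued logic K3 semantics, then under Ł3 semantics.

In Kleene's strong three-valued logic K3: y -> y = ½ -> ½ = ½  [~½ | ½]
z & y = F & ½ = F
z -> (z & y) = F -> F = T
(y -> y) <-> (z -> (z & y)) = ½ <-> T = ½
In Ł3: y -> y = ½ -> ½ = T
z & y = F & ½ = F
z -> (z & y) = F -> F = T
(y -> y) <-> (z -> (z & y)) = T <-> T = T
They differ because Kleene's strong three-valued logic K3 and Ł3 treat ½ differently under implication.

½; T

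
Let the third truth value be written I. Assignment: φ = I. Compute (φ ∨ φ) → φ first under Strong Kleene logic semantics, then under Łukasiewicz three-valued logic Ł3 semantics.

I; true

In Strong Kleene logic: φ ∨ φ = I ∨ I = I
(φ ∨ φ) → φ = I → I = I  [¬I ∨ I]
In Łukasiewicz three-valued logic Ł3: φ ∨ φ = I ∨ I = I
(φ ∨ φ) → φ = I → I = true  [min(1, 1−½+½)]
They differ because Strong Kleene logic and Łukasiewicz three-valued logic Ł3 treat I differently under implication.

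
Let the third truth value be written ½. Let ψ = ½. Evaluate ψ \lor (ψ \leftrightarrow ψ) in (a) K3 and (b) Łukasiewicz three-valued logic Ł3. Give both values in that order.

In K3: ψ \leftrightarrow ψ = ½ \leftrightarrow ½ = ½
ψ \lor (ψ \leftrightarrow ψ) = ½ \lor ½ = ½
In Łukasiewicz three-valued logic Ł3: ψ \leftrightarrow ψ = ½ \leftrightarrow ½ = T  [1 − |½−½|]
ψ \lor (ψ \leftrightarrow ψ) = ½ \lor T = T
They differ because K3 and Łukasiewicz three-valued logic Ł3 treat ½ differently under implication.

½; T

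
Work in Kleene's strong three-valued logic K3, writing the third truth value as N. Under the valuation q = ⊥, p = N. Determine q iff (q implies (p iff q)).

⊥

p iff q = N iff ⊥ = N
q implies (p iff q) = ⊥ implies N = ⊤  [not ⊥ or N]
q iff (q implies (p iff q)) = ⊥ iff ⊤ = ⊥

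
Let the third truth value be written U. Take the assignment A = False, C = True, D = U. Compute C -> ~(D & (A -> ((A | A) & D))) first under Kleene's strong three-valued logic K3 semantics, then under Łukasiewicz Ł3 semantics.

In Kleene's strong three-valued logic K3: A | A = False | False = False
(A | A) & D = False & U = False
A -> ((A | A) & D) = False -> False = True
D & (A -> ((A | A) & D)) = U & True = U
~(D & (A -> ((A | A) & D))) = ~U = U
C -> ~(D & (A -> ((A | A) & D))) = True -> U = U
In Łukasiewicz Ł3: A | A = False | False = False
(A | A) & D = False & U = False
A -> ((A | A) & D) = False -> False = True
D & (A -> ((A | A) & D)) = U & True = U
~(D & (A -> ((A | A) & D))) = ~U = U
C -> ~(D & (A -> ((A | A) & D))) = True -> U = U  [min(1, 1−1+½)]

U; U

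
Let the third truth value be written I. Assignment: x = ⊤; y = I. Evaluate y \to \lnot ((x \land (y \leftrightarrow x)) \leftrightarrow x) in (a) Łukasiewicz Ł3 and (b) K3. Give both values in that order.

⊤; I

In Łukasiewicz Ł3: y \leftrightarrow x = I \leftrightarrow ⊤ = I
x \land (y \leftrightarrow x) = ⊤ \land I = I
(x \land (y \leftrightarrow x)) \leftrightarrow x = I \leftrightarrow ⊤ = I
\lnot ((x \land (y \leftrightarrow x)) \leftrightarrow x) = \lnot I = I
y \to \lnot ((x \land (y \leftrightarrow x)) \leftrightarrow x) = I \to I = ⊤
In K3: y \leftrightarrow x = I \leftrightarrow ⊤ = I
x \land (y \leftrightarrow x) = ⊤ \land I = I
(x \land (y \leftrightarrow x)) \leftrightarrow x = I \leftrightarrow ⊤ = I
\lnot ((x \land (y \leftrightarrow x)) \leftrightarrow x) = \lnot I = I
y \to \lnot ((x \land (y \leftrightarrow x)) \leftrightarrow x) = I \to I = I  [\lnot I \lor I]
They differ because Łukasiewicz Ł3 and K3 treat I differently under implication.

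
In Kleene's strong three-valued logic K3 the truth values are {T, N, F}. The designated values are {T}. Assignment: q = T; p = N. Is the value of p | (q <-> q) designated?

q <-> q = T <-> T = T
p | (q <-> q) = N | T = T
T ∈ {T}.

Yes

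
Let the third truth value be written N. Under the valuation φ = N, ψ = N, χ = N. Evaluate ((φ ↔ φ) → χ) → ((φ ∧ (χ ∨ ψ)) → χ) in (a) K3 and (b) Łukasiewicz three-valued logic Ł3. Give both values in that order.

In K3: φ ↔ φ = N ↔ N = N
(φ ↔ φ) → χ = N → N = N  [¬N ∨ N]
χ ∨ ψ = N ∨ N = N
φ ∧ (χ ∨ ψ) = N ∧ N = N
(φ ∧ (χ ∨ ψ)) → χ = N → N = N
((φ ↔ φ) → χ) → ((φ ∧ (χ ∨ ψ)) → χ) = N → N = N
In Łukasiewicz three-valued logic Ł3: φ ↔ φ = N ↔ N = 1
(φ ↔ φ) → χ = 1 → N = N
χ ∨ ψ = N ∨ N = N
φ ∧ (χ ∨ ψ) = N ∧ N = N
(φ ∧ (χ ∨ ψ)) → χ = N → N = 1
((φ ↔ φ) → χ) → ((φ ∧ (χ ∨ ψ)) → χ) = N → 1 = 1
They differ because K3 and Łukasiewicz three-valued logic Ł3 treat N differently under implication.

N; 1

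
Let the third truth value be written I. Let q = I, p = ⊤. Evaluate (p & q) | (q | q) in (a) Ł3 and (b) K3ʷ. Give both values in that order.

I; I

In Ł3: p & q = ⊤ & I = I
q | q = I | I = I
(p & q) | (q | q) = I | I = I
In K3ʷ: p & q = ⊤ & I = I
q | q = I | I = I
(p & q) | (q | q) = I | I = I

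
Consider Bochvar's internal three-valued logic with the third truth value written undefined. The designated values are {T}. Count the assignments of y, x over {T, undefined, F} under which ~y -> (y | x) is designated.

Designated under: (y=T, x=T); (y=T, x=F); (y=F, x=T).

3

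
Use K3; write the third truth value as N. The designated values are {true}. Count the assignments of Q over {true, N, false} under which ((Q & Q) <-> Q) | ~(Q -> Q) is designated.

2

Q=true: true ✓
Q=N: N ·
Q=false: true ✓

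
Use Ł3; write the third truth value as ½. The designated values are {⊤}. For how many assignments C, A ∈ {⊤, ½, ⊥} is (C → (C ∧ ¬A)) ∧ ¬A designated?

Designated under: (C=⊤, A=⊥); (C=½, A=⊥); (C=⊥, A=⊥).

3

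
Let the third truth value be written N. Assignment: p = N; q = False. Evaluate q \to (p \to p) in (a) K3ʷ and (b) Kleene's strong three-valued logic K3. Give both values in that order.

In K3ʷ: p \to p = N \to N = N  [any arg is the third value ⇒ result is the third value]
q \to (p \to p) = False \to N = N
In Kleene's strong three-valued logic K3: p \to p = N \to N = N  [\lnot N \lor N]
q \to (p \to p) = False \to N = True
They differ because K3ʷ and Kleene's strong three-valued logic K3 treat N differently under the binary connectives.

N; True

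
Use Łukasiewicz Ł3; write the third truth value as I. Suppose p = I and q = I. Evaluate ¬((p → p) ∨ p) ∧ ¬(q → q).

p → p = I → I = True  [min(1, 1−½+½)]
(p → p) ∨ p = True ∨ I = True
¬((p → p) ∨ p) = ¬True = False
q → q = I → I = True
¬(q → q) = ¬True = False
¬((p → p) ∨ p) ∧ ¬(q → q) = False ∧ False = False

False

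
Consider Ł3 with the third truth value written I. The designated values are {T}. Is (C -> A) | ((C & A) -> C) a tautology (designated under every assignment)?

Yes

Every assignment of C, A over {T, I, F} gives a value in {T}.
In particular, with C=I, A=I: (C -> A) | ((C & A) -> C) = T.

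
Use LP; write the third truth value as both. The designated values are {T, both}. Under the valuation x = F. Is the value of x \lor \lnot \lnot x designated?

No

\lnot x = \lnot F = T
\lnot \lnot x = \lnot T = F
x \lor \lnot \lnot x = F \lor F = F
F ∉ {T, both}.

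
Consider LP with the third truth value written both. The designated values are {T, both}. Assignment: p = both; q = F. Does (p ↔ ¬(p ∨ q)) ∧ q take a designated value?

p ∨ q = both ∨ F = both
¬(p ∨ q) = ¬both = both
p ↔ ¬(p ∨ q) = both ↔ both = both
(p ↔ ¬(p ∨ q)) ∧ q = both ∧ F = F
F ∉ {T, both}.

No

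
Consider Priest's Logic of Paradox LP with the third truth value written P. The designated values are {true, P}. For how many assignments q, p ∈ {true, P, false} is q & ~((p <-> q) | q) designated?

Designated under: (q=P, p=true); (q=P, p=P); (q=P, p=false).

3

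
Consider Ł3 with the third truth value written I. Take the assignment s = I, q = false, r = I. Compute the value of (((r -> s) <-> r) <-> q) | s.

r -> s = I -> I = true  [min(1, 1−½+½)]
(r -> s) <-> r = true <-> I = I
((r -> s) <-> r) <-> q = I <-> false = I
(((r -> s) <-> r) <-> q) | s = I | I = I

I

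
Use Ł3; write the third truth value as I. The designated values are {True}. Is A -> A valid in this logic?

Every assignment of A over {True, I, False} gives a value in {True}.
In particular, with A=I: A -> A = True.

Yes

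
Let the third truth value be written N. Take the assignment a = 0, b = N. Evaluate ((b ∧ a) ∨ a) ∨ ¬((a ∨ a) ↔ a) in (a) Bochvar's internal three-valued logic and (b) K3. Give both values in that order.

In Bochvar's internal three-valued logic: b ∧ a = N ∧ 0 = N
(b ∧ a) ∨ a = N ∨ 0 = N
a ∨ a = 0 ∨ 0 = 0
(a ∨ a) ↔ a = 0 ↔ 0 = 1
¬((a ∨ a) ↔ a) = ¬1 = 0
((b ∧ a) ∨ a) ∨ ¬((a ∨ a) ↔ a) = N ∨ 0 = N
In K3: b ∧ a = N ∧ 0 = 0
(b ∧ a) ∨ a = 0 ∨ 0 = 0
a ∨ a = 0 ∨ 0 = 0
(a ∨ a) ↔ a = 0 ↔ 0 = 1
¬((a ∨ a) ↔ a) = ¬1 = 0
((b ∧ a) ∨ a) ∨ ¬((a ∨ a) ↔ a) = 0 ∨ 0 = 0
They differ because Bochvar's internal three-valued logic and K3 treat N differently under the binary connectives.

N; 0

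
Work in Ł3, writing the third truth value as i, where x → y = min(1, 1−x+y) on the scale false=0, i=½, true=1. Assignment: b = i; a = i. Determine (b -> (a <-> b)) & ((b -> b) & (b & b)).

i

a <-> b = i <-> i = true  [1 − |½−½|]
b -> (a <-> b) = i -> true = true
b -> b = i -> i = true
b & b = i & i = i
(b -> b) & (b & b) = true & i = i
(b -> (a <-> b)) & ((b -> b) & (b & b)) = true & i = i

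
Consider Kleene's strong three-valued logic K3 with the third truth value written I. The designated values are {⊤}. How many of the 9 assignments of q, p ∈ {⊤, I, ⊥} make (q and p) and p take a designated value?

1

Designated under: (q=⊤, p=⊤).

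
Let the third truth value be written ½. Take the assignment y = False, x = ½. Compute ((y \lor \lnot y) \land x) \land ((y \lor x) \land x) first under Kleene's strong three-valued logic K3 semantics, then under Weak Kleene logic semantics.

In Kleene's strong three-valued logic K3: \lnot y = \lnot False = True
y \lor \lnot y = False \lor True = True
(y \lor \lnot y) \land x = True \land ½ = ½
y \lor x = False \lor ½ = ½
(y \lor x) \land x = ½ \land ½ = ½
((y \lor \lnot y) \land x) \land ((y \lor x) \land x) = ½ \land ½ = ½
In Weak Kleene logic: \lnot y = \lnot False = True
y \lor \lnot y = False \lor True = True
(y \lor \lnot y) \land x = True \land ½ = ½
y \lor x = False \lor ½ = ½
(y \lor x) \land x = ½ \land ½ = ½
((y \lor \lnot y) \land x) \land ((y \lor x) \land x) = ½ \land ½ = ½

½; ½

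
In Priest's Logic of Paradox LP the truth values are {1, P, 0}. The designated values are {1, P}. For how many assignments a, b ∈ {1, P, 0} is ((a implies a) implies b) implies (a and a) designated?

Of the 9 assignments, 8 give a value in {1, P}.

8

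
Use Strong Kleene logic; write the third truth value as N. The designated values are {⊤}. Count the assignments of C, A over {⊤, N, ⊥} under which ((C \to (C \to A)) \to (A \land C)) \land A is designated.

1

Designated under: (C=⊤, A=⊤).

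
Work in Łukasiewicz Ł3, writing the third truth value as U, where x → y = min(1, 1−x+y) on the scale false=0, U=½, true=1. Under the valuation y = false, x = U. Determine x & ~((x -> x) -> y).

x -> x = U -> U = true  [min(1, 1−½+½)]
(x -> x) -> y = true -> false = false
~((x -> x) -> y) = ~false = true
x & ~((x -> x) -> y) = U & true = U

U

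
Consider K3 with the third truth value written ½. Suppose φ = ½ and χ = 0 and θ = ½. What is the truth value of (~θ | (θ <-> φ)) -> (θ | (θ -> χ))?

~θ = ~½ = ½
θ <-> φ = ½ <-> ½ = ½
~θ | (θ <-> φ) = ½ | ½ = ½
θ -> χ = ½ -> 0 = ½  [~½ | 0]
θ | (θ -> χ) = ½ | ½ = ½
(~θ | (θ <-> φ)) -> (θ | (θ -> χ)) = ½ -> ½ = ½

½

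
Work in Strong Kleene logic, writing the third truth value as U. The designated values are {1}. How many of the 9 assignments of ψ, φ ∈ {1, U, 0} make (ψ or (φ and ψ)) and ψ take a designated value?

3

Designated under: (ψ=1, φ=1); (ψ=1, φ=U); (ψ=1, φ=0).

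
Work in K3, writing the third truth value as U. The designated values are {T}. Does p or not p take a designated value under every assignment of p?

Countermodel: p=U gives U, which is not designated.

No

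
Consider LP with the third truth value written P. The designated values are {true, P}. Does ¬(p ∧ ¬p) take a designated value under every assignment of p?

Every assignment of p over {true, P, false} gives a value in {true, P}.
In particular, with p=P: ¬(p ∧ ¬p) = P.

Yes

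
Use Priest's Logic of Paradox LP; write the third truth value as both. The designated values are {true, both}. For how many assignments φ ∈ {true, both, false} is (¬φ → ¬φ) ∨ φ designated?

3

φ=true: true ✓
φ=both: both ✓
φ=false: true ✓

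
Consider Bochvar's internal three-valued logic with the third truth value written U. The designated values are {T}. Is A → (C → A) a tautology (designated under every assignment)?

No

Countermodel: A=T, C=U gives U, which is not designated.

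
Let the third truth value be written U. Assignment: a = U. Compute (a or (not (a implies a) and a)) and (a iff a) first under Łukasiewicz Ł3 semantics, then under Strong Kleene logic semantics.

U; U

In Łukasiewicz Ł3: a implies a = U implies U = true
not (a implies a) = not true = false
not (a implies a) and a = false and U = false
a or (not (a implies a) and a) = U or false = U
a iff a = U iff U = true
(a or (not (a implies a) and a)) and (a iff a) = U and true = U
In Strong Kleene logic: a implies a = U implies U = U  [not U or U]
not (a implies a) = not U = U
not (a implies a) and a = U and U = U
a or (not (a implies a) and a) = U or U = U
a iff a = U iff U = U
(a or (not (a implies a) and a)) and (a iff a) = U and U = U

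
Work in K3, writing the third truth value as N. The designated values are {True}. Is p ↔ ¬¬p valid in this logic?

No

Countermodel: p=N gives N, which is not designated.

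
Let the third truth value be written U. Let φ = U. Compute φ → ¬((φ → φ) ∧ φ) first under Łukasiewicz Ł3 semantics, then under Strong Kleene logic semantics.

In Łukasiewicz Ł3: φ → φ = U → U = T  [min(1, 1−½+½)]
(φ → φ) ∧ φ = T ∧ U = U
¬((φ → φ) ∧ φ) = ¬U = U
φ → ¬((φ → φ) ∧ φ) = U → U = T
In Strong Kleene logic: φ → φ = U → U = U  [¬U ∨ U]
(φ → φ) ∧ φ = U ∧ U = U
¬((φ → φ) ∧ φ) = ¬U = U
φ → ¬((φ → φ) ∧ φ) = U → U = U
They differ because Łukasiewicz Ł3 and Strong Kleene logic treat U differently under implication.

T; U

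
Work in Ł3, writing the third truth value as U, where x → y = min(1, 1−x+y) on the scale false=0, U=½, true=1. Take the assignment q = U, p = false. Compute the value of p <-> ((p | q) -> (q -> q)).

false

p | q = false | U = U
q -> q = U -> U = true  [min(1, 1−½+½)]
(p | q) -> (q -> q) = U -> true = true
p <-> ((p | q) -> (q -> q)) = false <-> true = false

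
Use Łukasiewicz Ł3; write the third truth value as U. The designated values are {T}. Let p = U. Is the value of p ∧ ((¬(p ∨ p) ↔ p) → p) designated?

p ∨ p = U ∨ U = U
¬(p ∨ p) = ¬U = U
¬(p ∨ p) ↔ p = U ↔ U = T  [1 − |½−½|]
(¬(p ∨ p) ↔ p) → p = T → U = U
p ∧ ((¬(p ∨ p) ↔ p) → p) = U ∧ U = U
U ∉ {T}.

No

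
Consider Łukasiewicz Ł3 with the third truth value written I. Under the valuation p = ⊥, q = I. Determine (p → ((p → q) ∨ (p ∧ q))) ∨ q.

p → q = ⊥ → I = ⊤
p ∧ q = ⊥ ∧ I = ⊥
(p → q) ∨ (p ∧ q) = ⊤ ∨ ⊥ = ⊤
p → ((p → q) ∨ (p ∧ q)) = ⊥ → ⊤ = ⊤
(p → ((p → q) ∨ (p ∧ q))) ∨ q = ⊤ ∨ I = ⊤

⊤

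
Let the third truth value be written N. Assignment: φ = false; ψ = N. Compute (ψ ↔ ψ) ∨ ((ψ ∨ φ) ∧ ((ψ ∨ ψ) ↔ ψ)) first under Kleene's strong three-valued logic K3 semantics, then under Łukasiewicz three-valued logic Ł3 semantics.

N; true

In Kleene's strong three-valued logic K3: ψ ↔ ψ = N ↔ N = N
ψ ∨ φ = N ∨ false = N
ψ ∨ ψ = N ∨ N = N
(ψ ∨ ψ) ↔ ψ = N ↔ N = N
(ψ ∨ φ) ∧ ((ψ ∨ ψ) ↔ ψ) = N ∧ N = N
(ψ ↔ ψ) ∨ ((ψ ∨ φ) ∧ ((ψ ∨ ψ) ↔ ψ)) = N ∨ N = N
In Łukasiewicz three-valued logic Ł3: ψ ↔ ψ = N ↔ N = true  [1 − |½−½|]
ψ ∨ φ = N ∨ false = N
ψ ∨ ψ = N ∨ N = N
(ψ ∨ ψ) ↔ ψ = N ↔ N = true
(ψ ∨ φ) ∧ ((ψ ∨ ψ) ↔ ψ) = N ∧ true = N
(ψ ↔ ψ) ∨ ((ψ ∨ φ) ∧ ((ψ ∨ ψ) ↔ ψ)) = true ∨ N = true
They differ because Kleene's strong three-valued logic K3 and Łukasiewicz three-valued logic Ł3 treat N differently under implication.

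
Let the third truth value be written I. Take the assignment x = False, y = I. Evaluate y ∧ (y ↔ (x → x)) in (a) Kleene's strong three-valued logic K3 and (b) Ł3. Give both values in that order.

I; I

In Kleene's strong three-valued logic K3: x → x = False → False = True
y ↔ (x → x) = I ↔ True = I
y ∧ (y ↔ (x → x)) = I ∧ I = I
In Ł3: x → x = False → False = True
y ↔ (x → x) = I ↔ True = I  [1 − |½−1|]
y ∧ (y ↔ (x → x)) = I ∧ I = I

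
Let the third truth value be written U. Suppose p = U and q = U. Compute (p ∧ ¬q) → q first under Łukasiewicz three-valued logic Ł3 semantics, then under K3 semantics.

In Łukasiewicz three-valued logic Ł3: ¬q = ¬U = U
p ∧ ¬q = U ∧ U = U
(p ∧ ¬q) → q = U → U = True  [min(1, 1−½+½)]
In K3: ¬q = ¬U = U
p ∧ ¬q = U ∧ U = U
(p ∧ ¬q) → q = U → U = U  [¬U ∨ U]
They differ because Łukasiewicz three-valued logic Ł3 and K3 treat U differently under implication.

True; U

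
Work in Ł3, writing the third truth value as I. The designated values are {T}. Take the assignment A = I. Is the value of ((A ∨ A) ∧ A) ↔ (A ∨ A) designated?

Yes

A ∨ A = I ∨ I = I
(A ∨ A) ∧ A = I ∧ I = I
A ∨ A = I ∨ I = I
((A ∨ A) ∧ A) ↔ (A ∨ A) = I ↔ I = T  [1 − |½−½|]
T ∈ {T}.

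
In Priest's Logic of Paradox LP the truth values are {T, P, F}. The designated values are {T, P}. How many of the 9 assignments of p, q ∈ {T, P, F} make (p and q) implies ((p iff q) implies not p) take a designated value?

8

Of the 9 assignments, 8 give a value in {T, P}.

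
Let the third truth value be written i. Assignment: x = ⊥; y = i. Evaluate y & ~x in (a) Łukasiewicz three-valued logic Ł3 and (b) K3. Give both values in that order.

i; i

In Łukasiewicz three-valued logic Ł3: ~x = ~⊥ = ⊤
y & ~x = i & ⊤ = i
In K3: ~x = ~⊥ = ⊤
y & ~x = i & ⊤ = i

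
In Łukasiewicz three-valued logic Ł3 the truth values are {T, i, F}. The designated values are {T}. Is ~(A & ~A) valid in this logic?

No

Countermodel: A=i gives i, which is not designated.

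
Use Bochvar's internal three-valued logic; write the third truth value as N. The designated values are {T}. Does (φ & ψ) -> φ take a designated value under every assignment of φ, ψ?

No

Countermodel: φ=T, ψ=N gives N, which is not designated.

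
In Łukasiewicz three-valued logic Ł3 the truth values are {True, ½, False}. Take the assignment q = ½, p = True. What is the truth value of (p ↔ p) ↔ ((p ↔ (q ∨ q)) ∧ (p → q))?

p ↔ p = True ↔ True = True
q ∨ q = ½ ∨ ½ = ½
p ↔ (q ∨ q) = True ↔ ½ = ½  [1 − |1−½|]
p → q = True → ½ = ½
(p ↔ (q ∨ q)) ∧ (p → q) = ½ ∧ ½ = ½
(p ↔ p) ↔ ((p ↔ (q ∨ q)) ∧ (p → q)) = True ↔ ½ = ½

½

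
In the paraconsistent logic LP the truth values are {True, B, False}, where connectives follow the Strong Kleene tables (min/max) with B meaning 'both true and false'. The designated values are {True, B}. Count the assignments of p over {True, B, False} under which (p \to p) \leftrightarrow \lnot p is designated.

2

p=True: False ·
p=B: B ✓
p=False: True ✓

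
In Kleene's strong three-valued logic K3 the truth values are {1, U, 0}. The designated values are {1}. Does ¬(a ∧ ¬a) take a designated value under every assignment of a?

No

Countermodel: a=U gives U, which is not designated.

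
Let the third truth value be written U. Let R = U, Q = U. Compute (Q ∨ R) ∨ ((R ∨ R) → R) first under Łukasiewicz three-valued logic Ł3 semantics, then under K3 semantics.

true; U

In Łukasiewicz three-valued logic Ł3: Q ∨ R = U ∨ U = U
R ∨ R = U ∨ U = U
(R ∨ R) → R = U → U = true  [min(1, 1−½+½)]
(Q ∨ R) ∨ ((R ∨ R) → R) = U ∨ true = true
In K3: Q ∨ R = U ∨ U = U
R ∨ R = U ∨ U = U
(R ∨ R) → R = U → U = U  [¬U ∨ U]
(Q ∨ R) ∨ ((R ∨ R) → R) = U ∨ U = U
They differ because Łukasiewicz three-valued logic Ł3 and K3 treat U differently under implication.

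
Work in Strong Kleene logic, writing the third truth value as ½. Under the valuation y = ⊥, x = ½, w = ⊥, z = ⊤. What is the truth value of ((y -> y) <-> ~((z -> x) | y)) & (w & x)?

⊥

y -> y = ⊥ -> ⊥ = ⊤
z -> x = ⊤ -> ½ = ½  [~⊤ | ½]
(z -> x) | y = ½ | ⊥ = ½
~((z -> x) | y) = ~½ = ½
(y -> y) <-> ~((z -> x) | y) = ⊤ <-> ½ = ½
w & x = ⊥ & ½ = ⊥
((y -> y) <-> ~((z -> x) | y)) & (w & x) = ½ & ⊥ = ⊥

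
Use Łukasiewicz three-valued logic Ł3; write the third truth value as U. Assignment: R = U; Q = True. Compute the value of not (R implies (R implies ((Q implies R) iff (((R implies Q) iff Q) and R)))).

Q implies R = True implies U = U  [min(1, 1−1+½)]
R implies Q = U implies True = True
(R implies Q) iff Q = True iff True = True
((R implies Q) iff Q) and R = True and U = U
(Q implies R) iff (((R implies Q) iff Q) and R) = U iff U = True
R implies ((Q implies R) iff (((R implies Q) iff Q) and R)) = U implies True = True
R implies (R implies ((Q implies R) iff (((R implies Q) iff Q) and R))) = U implies True = True
not (R implies (R implies ((Q implies R) iff (((R implies Q) iff Q) and R)))) = not True = False

False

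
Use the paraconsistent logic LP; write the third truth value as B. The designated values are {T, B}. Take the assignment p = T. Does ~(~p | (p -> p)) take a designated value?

No

~p = ~T = F
p -> p = T -> T = T
~p | (p -> p) = F | T = T
~(~p | (p -> p)) = ~T = F
F ∉ {T, B}.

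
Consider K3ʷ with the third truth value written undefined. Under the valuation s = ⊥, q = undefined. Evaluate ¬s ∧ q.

undefined

¬s = ¬⊥ = ⊤
¬s ∧ q = ⊤ ∧ undefined = undefined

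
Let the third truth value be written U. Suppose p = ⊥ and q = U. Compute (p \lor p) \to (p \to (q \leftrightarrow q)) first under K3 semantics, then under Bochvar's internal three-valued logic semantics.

In K3: p \lor p = ⊥ \lor ⊥ = ⊥
q \leftrightarrow q = U \leftrightarrow U = U
p \to (q \leftrightarrow q) = ⊥ \to U = ⊤
(p \lor p) \to (p \to (q \leftrightarrow q)) = ⊥ \to ⊤ = ⊤
In Bochvar's internal three-valued logic: p \lor p = ⊥ \lor ⊥ = ⊥
q \leftrightarrow q = U \leftrightarrow U = U
p \to (q \leftrightarrow q) = ⊥ \to U = U
(p \lor p) \to (p \to (q \leftrightarrow q)) = ⊥ \to U = U
They differ because K3 and Bochvar's internal three-valued logic treat U differently under the binary connectives.

⊤; U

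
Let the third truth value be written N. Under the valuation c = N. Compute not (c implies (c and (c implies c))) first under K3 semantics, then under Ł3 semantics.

In K3: c implies c = N implies N = N  [not N or N]
c and (c implies c) = N and N = N
c implies (c and (c implies c)) = N implies N = N
not (c implies (c and (c implies c))) = not N = N
In Ł3: c implies c = N implies N = ⊤  [min(1, 1−½+½)]
c and (c implies c) = N and ⊤ = N
c implies (c and (c implies c)) = N implies N = ⊤
not (c implies (c and (c implies c))) = not ⊤ = ⊥
They differ because K3 and Ł3 treat N differently under implication.

N; ⊥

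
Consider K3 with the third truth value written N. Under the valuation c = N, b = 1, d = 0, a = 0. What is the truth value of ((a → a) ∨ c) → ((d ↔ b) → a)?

1

a → a = 0 → 0 = 1
(a → a) ∨ c = 1 ∨ N = 1
d ↔ b = 0 ↔ 1 = 0
(d ↔ b) → a = 0 → 0 = 1
((a → a) ∨ c) → ((d ↔ b) → a) = 1 → 1 = 1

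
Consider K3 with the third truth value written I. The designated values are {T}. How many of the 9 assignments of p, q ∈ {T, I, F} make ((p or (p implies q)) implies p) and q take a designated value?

1

Designated under: (p=T, q=T).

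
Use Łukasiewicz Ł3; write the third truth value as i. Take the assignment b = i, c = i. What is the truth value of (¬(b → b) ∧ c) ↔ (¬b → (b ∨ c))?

b → b = i → i = T  [min(1, 1−½+½)]
¬(b → b) = ¬T = F
¬(b → b) ∧ c = F ∧ i = F
¬b = ¬i = i
b ∨ c = i ∨ i = i
¬b → (b ∨ c) = i → i = T
(¬(b → b) ∧ c) ↔ (¬b → (b ∨ c)) = F ↔ T = F

F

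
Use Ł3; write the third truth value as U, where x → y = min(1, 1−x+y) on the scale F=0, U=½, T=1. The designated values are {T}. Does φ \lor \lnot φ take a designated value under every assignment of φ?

Countermodel: φ=U gives U, which is not designated.

No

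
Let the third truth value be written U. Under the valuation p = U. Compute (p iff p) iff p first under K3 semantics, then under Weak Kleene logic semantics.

U; U

In K3: p iff p = U iff U = U
(p iff p) iff p = U iff U = U
In Weak Kleene logic: p iff p = U iff U = U
(p iff p) iff p = U iff U = U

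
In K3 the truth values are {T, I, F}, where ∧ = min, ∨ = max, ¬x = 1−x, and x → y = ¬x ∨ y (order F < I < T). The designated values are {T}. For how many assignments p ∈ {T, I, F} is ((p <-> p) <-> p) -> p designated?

p=T: T ✓
p=I: I ·
p=F: T ✓

2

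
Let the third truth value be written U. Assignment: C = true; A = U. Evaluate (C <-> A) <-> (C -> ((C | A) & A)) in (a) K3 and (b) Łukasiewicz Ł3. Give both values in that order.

U; true

In K3: C <-> A = true <-> U = U
C | A = true | U = true
(C | A) & A = true & U = U
C -> ((C | A) & A) = true -> U = U  [~true | U]
(C <-> A) <-> (C -> ((C | A) & A)) = U <-> U = U
In Łukasiewicz Ł3: C <-> A = true <-> U = U  [1 − |1−½|]
C | A = true | U = true
(C | A) & A = true & U = U
C -> ((C | A) & A) = true -> U = U
(C <-> A) <-> (C -> ((C | A) & A)) = U <-> U = true
They differ because K3 and Łukasiewicz Ł3 treat U differently under implication.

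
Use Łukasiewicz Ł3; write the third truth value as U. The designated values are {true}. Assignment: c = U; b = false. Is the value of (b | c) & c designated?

No

b | c = false | U = U
(b | c) & c = U & U = U
U ∉ {true}.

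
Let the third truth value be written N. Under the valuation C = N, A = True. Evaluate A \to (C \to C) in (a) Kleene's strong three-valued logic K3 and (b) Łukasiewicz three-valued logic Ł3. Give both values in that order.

N; True

In Kleene's strong three-valued logic K3: C \to C = N \to N = N  [\lnot N \lor N]
A \to (C \to C) = True \to N = N
In Łukasiewicz three-valued logic Ł3: C \to C = N \to N = True  [min(1, 1−½+½)]
A \to (C \to C) = True \to True = True
They differ because Kleene's strong three-valued logic K3 and Łukasiewicz three-valued logic Ł3 treat N differently under implication.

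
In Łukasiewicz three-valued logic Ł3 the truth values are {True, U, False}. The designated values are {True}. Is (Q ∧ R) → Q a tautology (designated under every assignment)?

Yes

Every assignment of Q, R over {True, U, False} gives a value in {True}.
In particular, with Q=U, R=U: (Q ∧ R) → Q = True.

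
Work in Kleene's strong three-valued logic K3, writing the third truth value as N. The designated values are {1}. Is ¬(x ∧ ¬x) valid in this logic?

No

Countermodel: x=N gives N, which is not designated.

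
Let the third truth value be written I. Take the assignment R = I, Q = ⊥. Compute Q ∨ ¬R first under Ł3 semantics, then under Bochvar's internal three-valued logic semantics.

In Ł3: ¬R = ¬I = I
Q ∨ ¬R = ⊥ ∨ I = I
In Bochvar's internal three-valued logic: ¬R = ¬I = I
Q ∨ ¬R = ⊥ ∨ I = I

I; I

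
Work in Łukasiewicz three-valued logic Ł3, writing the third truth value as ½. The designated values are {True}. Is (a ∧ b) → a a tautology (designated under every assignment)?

Yes

Every assignment of a, b over {True, ½, False} gives a value in {True}.
In particular, with a=½, b=½: (a ∧ b) → a = True.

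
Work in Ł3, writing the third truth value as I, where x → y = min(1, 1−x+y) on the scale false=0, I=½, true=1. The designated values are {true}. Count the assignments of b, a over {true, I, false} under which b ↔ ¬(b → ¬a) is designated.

Of the 9 assignments, 5 give a value in {true}.

5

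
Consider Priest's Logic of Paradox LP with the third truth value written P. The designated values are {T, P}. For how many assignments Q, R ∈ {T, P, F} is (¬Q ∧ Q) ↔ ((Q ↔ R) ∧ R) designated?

8

Of the 9 assignments, 8 give a value in {T, P}.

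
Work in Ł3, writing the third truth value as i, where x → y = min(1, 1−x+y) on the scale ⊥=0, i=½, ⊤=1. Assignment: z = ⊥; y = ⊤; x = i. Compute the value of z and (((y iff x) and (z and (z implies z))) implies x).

⊥

y iff x = ⊤ iff i = i
z implies z = ⊥ implies ⊥ = ⊤
z and (z implies z) = ⊥ and ⊤ = ⊥
(y iff x) and (z and (z implies z)) = i and ⊥ = ⊥
((y iff x) and (z and (z implies z))) implies x = ⊥ implies i = ⊤
z and (((y iff x) and (z and (z implies z))) implies x) = ⊥ and ⊤ = ⊥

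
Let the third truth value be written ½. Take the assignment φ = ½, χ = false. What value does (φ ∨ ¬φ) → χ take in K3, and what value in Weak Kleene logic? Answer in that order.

½; ½

In K3: ¬φ = ¬½ = ½
φ ∨ ¬φ = ½ ∨ ½ = ½
(φ ∨ ¬φ) → χ = ½ → false = ½  [¬½ ∨ false]
In Weak Kleene logic: ¬φ = ¬½ = ½
φ ∨ ¬φ = ½ ∨ ½ = ½
(φ ∨ ¬φ) → χ = ½ → false = ½  [any arg is the third value ⇒ result is the third value]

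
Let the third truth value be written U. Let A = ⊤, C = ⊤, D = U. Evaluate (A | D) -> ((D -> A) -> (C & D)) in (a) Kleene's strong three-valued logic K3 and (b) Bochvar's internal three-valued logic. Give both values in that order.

U; U

In Kleene's strong three-valued logic K3: A | D = ⊤ | U = ⊤
D -> A = U -> ⊤ = ⊤  [~U | ⊤]
C & D = ⊤ & U = U
(D -> A) -> (C & D) = ⊤ -> U = U
(A | D) -> ((D -> A) -> (C & D)) = ⊤ -> U = U
In Bochvar's internal three-valued logic: A | D = ⊤ | U = U
D -> A = U -> ⊤ = U
C & D = ⊤ & U = U
(D -> A) -> (C & D) = U -> U = U
(A | D) -> ((D -> A) -> (C & D)) = U -> U = U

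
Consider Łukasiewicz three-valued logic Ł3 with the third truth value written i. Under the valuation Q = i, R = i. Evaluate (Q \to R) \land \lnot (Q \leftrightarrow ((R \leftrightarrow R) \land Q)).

false

Q \to R = i \to i = true  [min(1, 1−½+½)]
R \leftrightarrow R = i \leftrightarrow i = true
(R \leftrightarrow R) \land Q = true \land i = i
Q \leftrightarrow ((R \leftrightarrow R) \land Q) = i \leftrightarrow i = true
\lnot (Q \leftrightarrow ((R \leftrightarrow R) \land Q)) = \lnot true = false
(Q \to R) \land \lnot (Q \leftrightarrow ((R \leftrightarrow R) \land Q)) = true \land false = false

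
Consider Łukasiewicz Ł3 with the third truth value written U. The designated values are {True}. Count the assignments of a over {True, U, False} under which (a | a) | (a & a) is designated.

1

a=True: True ✓
a=U: U ·
a=False: False ·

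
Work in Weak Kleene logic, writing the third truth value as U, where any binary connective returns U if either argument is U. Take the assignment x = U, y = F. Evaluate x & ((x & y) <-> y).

U

x & y = U & F = U
(x & y) <-> y = U <-> F = U
x & ((x & y) <-> y) = U & U = U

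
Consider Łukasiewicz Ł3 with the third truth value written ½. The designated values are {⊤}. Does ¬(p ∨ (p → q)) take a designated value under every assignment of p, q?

No

Countermodel: p=⊤, q=⊤ gives ⊥, which is not designated.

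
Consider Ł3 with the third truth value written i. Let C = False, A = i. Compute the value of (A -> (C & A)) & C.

False

C & A = False & i = False
A -> (C & A) = i -> False = i  [min(1, 1−½+0)]
(A -> (C & A)) & C = i & False = False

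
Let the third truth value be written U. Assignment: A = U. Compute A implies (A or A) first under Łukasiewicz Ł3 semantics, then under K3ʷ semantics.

In Łukasiewicz Ł3: A or A = U or U = U
A implies (A or A) = U implies U = True  [min(1, 1−½+½)]
In K3ʷ: A or A = U or U = U
A implies (A or A) = U implies U = U  [any arg is the third value ⇒ result is the third value]
They differ because Łukasiewicz Ł3 and K3ʷ treat U differently under the binary connectives.

True; U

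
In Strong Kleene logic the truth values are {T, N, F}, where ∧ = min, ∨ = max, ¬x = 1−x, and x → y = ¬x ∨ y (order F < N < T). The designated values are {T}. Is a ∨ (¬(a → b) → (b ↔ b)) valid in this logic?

No

Countermodel: a=N, b=N gives N, which is not designated.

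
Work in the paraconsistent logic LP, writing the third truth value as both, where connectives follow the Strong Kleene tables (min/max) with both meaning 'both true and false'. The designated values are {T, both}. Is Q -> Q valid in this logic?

Yes

Every assignment of Q over {T, both, F} gives a value in {T, both}.
In particular, with Q=both: Q -> Q = both.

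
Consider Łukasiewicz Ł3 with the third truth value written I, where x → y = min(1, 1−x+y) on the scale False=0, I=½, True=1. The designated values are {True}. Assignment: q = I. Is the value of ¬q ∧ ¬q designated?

No

¬q = ¬I = I
¬q = ¬I = I
¬q ∧ ¬q = I ∧ I = I
I ∉ {True}.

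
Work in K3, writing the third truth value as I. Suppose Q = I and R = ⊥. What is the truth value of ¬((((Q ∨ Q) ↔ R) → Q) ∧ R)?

Q ∨ Q = I ∨ I = I
(Q ∨ Q) ↔ R = I ↔ ⊥ = I
((Q ∨ Q) ↔ R) → Q = I → I = I  [¬I ∨ I]
(((Q ∨ Q) ↔ R) → Q) ∧ R = I ∧ ⊥ = ⊥
¬((((Q ∨ Q) ↔ R) → Q) ∧ R) = ¬⊥ = ⊤

⊤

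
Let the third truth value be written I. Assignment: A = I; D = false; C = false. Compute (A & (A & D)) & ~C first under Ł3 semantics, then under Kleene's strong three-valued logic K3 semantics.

In Ł3: A & D = I & false = false
A & (A & D) = I & false = false
~C = ~false = true
(A & (A & D)) & ~C = false & true = false
In Kleene's strong three-valued logic K3: A & D = I & false = false
A & (A & D) = I & false = false
~C = ~false = true
(A & (A & D)) & ~C = false & true = false

false; false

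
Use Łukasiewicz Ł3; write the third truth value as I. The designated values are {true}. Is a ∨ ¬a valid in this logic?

No

Countermodel: a=I gives I, which is not designated.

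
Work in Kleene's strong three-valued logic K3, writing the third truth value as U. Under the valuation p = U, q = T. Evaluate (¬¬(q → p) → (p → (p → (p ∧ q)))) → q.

q → p = T → U = U  [¬T ∨ U]
¬(q → p) = ¬U = U
¬¬(q → p) = ¬U = U
p ∧ q = U ∧ T = U
p → (p ∧ q) = U → U = U
p → (p → (p ∧ q)) = U → U = U
¬¬(q → p) → (p → (p → (p ∧ q))) = U → U = U
(¬¬(q → p) → (p → (p → (p ∧ q)))) → q = U → T = T

T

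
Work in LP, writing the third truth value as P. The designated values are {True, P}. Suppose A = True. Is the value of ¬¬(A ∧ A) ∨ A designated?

Yes

A ∧ A = True ∧ True = True
¬(A ∧ A) = ¬True = False
¬¬(A ∧ A) = ¬False = True
¬¬(A ∧ A) ∨ A = True ∨ True = True
True ∈ {True, P}.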